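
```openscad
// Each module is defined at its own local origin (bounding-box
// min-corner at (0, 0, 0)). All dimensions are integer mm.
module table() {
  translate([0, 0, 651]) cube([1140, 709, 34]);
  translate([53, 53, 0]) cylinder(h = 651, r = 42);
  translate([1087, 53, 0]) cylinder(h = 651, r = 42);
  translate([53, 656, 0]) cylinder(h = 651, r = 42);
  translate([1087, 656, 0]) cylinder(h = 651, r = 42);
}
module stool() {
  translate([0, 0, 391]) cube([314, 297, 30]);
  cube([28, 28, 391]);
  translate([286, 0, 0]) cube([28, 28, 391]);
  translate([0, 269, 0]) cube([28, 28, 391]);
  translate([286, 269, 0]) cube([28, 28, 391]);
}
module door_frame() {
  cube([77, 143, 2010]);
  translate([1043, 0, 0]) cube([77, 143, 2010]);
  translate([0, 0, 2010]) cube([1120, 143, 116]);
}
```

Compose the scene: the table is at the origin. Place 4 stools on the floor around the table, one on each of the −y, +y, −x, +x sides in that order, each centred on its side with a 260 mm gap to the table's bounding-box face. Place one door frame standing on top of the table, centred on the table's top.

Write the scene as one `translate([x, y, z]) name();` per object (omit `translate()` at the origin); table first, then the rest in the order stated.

table();
translate([413, -557, 0]) stool();
translate([413, 969, 0]) stool();
translate([-574, 206, 0]) stool();
translate([1400, 206, 0]) stool();
translate([10, 283, 685]) door_frame();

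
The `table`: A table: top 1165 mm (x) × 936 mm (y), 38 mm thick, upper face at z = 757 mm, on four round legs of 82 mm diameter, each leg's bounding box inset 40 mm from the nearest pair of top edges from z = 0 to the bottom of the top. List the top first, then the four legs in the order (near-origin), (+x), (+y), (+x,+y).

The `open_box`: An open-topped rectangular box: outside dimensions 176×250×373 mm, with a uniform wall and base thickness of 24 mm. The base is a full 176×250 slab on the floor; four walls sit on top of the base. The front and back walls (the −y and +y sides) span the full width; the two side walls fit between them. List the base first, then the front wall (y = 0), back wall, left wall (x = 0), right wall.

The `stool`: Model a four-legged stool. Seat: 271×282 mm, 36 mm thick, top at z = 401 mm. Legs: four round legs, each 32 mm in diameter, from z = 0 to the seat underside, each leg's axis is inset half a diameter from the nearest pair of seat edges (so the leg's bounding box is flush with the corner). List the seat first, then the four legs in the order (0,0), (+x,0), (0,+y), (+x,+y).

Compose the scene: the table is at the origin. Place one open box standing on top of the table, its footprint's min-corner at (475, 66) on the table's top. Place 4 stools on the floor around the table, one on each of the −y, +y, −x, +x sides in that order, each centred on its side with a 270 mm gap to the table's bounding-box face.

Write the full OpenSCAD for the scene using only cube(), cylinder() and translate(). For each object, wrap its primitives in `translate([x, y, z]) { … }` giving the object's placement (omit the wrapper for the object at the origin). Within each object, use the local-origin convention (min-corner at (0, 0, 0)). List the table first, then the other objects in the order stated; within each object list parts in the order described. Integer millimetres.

translate([0, 0, 719]) cube([1165, 936, 38]);
translate([81, 81, 0]) cylinder(h = 719, r = 41);
translate([1084, 81, 0]) cylinder(h = 719, r = 41);
translate([81, 855, 0]) cylinder(h = 719, r = 41);
translate([1084, 855, 0]) cylinder(h = 719, r = 41);
translate([475, 66, 757]) {
  cube([176, 250, 24]);
  translate([0, 0, 24]) cube([176, 24, 349]);
  translate([0, 226, 24]) cube([176, 24, 349]);
  translate([0, 24, 24]) cube([24, 202, 349]);
  translate([152, 24, 24]) cube([24, 202, 349]);
}
translate([447, -552, 0]) {
  translate([0, 0, 365]) cube([271, 282, 36]);
  translate([16, 16, 0]) cylinder(h = 365, r = 16);
  translate([255, 16, 0]) cylinder(h = 365, r = 16);
  translate([16, 266, 0]) cylinder(h = 365, r = 16);
  translate([255, 266, 0]) cylinder(h = 365, r = 16);
}
translate([447, 1206, 0]) {
  translate([0, 0, 365]) cube([271, 282, 36]);
  translate([16, 16, 0]) cylinder(h = 365, r = 16);
  translate([255, 16, 0]) cylinder(h = 365, r = 16);
  translate([16, 266, 0]) cylinder(h = 365, r = 16);
  translate([255, 266, 0]) cylinder(h = 365, r = 16);
}
translate([-541, 327, 0]) {
  translate([0, 0, 365]) cube([271, 282, 36]);
  translate([16, 16, 0]) cylinder(h = 365, r = 16);
  translate([255, 16, 0]) cylinder(h = 365, r = 16);
  translate([16, 266, 0]) cylinder(h = 365, r = 16);
  translate([255, 266, 0]) cylinder(h = 365, r = 16);
}
translate([1435, 327, 0]) {
  translate([0, 0, 365]) cube([271, 282, 36]);
  translate([16, 16, 0]) cylinder(h = 365, r = 16);
  translate([255, 16, 0]) cylinder(h = 365, r = 16);
  translate([16, 266, 0]) cylinder(h = 365, r = 16);
  translate([255, 266, 0]) cylinder(h = 365, r = 16);
}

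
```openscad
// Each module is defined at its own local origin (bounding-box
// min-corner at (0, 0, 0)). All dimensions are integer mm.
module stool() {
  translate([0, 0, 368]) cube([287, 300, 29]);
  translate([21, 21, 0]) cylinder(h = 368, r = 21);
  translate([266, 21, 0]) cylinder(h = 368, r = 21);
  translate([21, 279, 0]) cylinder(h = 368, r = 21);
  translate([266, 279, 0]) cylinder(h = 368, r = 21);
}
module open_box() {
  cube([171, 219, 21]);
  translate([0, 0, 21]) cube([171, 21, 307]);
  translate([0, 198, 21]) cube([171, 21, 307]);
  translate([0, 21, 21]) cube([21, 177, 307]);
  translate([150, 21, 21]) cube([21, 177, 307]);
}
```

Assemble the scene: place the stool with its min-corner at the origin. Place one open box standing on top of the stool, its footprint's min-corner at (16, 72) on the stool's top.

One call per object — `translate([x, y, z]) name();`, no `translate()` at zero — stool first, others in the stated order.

stool();
translate([16, 72, 397]) open_box();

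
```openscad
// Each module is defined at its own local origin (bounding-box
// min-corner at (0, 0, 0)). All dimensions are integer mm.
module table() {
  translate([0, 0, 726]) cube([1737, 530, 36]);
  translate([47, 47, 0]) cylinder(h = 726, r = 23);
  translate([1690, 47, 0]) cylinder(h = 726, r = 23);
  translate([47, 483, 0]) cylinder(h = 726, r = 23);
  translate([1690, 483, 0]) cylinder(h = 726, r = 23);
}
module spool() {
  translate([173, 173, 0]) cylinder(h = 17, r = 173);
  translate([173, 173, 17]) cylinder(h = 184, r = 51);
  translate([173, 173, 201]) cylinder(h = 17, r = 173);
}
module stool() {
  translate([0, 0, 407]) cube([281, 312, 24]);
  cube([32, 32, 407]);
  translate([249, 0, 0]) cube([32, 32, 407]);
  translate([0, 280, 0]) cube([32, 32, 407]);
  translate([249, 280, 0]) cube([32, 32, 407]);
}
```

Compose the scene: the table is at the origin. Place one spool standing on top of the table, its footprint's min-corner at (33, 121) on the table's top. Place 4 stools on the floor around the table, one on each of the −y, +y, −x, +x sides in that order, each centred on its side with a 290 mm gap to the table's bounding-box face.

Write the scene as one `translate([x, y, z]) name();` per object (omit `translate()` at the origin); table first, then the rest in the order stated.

table();
translate([33, 121, 762]) spool();
translate([728, -602, 0]) stool();
translate([728, 820, 0]) stool();
translate([-571, 109, 0]) stool();
translate([2027, 109, 0]) stool();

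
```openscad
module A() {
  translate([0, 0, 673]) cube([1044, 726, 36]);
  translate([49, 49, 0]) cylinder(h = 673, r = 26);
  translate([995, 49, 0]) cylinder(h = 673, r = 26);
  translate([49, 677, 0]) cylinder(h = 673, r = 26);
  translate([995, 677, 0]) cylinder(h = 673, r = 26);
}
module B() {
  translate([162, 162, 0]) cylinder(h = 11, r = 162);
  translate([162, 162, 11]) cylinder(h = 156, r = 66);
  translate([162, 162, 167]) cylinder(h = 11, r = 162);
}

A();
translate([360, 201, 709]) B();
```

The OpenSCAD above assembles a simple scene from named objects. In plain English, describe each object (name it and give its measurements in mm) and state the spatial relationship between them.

A is a table with a 1044×726 mm rectangular top, 36 mm thick, top surface at z = 709 mm, supported by four round legs of 52 mm diameter, each leg's bounding box inset 23 mm from the nearest pair of top edges, running from the floor.

B is a spool: two coaxial disc flanges of radius 162 mm and thickness 11 mm, joined by a core cylinder of radius 66 mm and height 156 mm. The lower flange rests on z = 0 and the three cylinders share a vertical axis.

The spool is on top of the table, centred.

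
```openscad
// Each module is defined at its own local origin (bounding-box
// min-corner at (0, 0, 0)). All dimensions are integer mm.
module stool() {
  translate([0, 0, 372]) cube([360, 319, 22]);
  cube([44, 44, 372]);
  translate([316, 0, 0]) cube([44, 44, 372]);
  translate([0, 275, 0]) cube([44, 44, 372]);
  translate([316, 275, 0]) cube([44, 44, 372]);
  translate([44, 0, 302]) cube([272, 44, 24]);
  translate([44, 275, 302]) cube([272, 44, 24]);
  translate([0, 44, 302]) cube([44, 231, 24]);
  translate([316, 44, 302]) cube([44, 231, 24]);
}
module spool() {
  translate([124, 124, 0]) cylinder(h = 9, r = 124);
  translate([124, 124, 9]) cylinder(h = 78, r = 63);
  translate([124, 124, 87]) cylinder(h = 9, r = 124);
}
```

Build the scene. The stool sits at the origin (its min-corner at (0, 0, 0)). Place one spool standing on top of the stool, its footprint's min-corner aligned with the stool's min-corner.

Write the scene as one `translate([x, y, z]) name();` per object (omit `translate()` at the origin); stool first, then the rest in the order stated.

stool();
translate([0, 0, 394]) spool();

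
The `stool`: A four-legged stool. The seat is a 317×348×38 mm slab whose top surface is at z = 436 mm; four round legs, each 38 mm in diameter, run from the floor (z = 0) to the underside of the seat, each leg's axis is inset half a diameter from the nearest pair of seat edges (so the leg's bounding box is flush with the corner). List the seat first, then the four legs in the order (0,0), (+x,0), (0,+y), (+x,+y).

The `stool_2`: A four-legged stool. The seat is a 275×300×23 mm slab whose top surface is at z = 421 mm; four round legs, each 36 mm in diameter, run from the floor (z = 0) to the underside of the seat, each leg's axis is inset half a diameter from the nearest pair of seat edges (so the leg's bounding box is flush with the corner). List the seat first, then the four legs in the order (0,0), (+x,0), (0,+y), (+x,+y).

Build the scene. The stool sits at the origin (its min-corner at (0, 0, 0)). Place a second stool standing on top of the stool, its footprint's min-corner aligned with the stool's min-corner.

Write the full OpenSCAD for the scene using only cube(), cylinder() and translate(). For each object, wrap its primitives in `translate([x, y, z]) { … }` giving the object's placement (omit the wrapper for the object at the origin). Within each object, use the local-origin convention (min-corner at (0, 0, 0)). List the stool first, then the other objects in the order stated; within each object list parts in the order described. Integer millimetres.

translate([0, 0, 398]) cube([317, 348, 38]);
translate([19, 19, 0]) cylinder(h = 398, r = 19);
translate([298, 19, 0]) cylinder(h = 398, r = 19);
translate([19, 329, 0]) cylinder(h = 398, r = 19);
translate([298, 329, 0]) cylinder(h = 398, r = 19);
translate([0, 0, 436]) {
  translate([0, 0, 398]) cube([275, 300, 23]);
  translate([18, 18, 0]) cylinder(h = 398, r = 18);
  translate([257, 18, 0]) cylinder(h = 398, r = 18);
  translate([18, 282, 0]) cylinder(h = 398, r = 18);
  translate([257, 282, 0]) cylinder(h = 398, r = 18);
}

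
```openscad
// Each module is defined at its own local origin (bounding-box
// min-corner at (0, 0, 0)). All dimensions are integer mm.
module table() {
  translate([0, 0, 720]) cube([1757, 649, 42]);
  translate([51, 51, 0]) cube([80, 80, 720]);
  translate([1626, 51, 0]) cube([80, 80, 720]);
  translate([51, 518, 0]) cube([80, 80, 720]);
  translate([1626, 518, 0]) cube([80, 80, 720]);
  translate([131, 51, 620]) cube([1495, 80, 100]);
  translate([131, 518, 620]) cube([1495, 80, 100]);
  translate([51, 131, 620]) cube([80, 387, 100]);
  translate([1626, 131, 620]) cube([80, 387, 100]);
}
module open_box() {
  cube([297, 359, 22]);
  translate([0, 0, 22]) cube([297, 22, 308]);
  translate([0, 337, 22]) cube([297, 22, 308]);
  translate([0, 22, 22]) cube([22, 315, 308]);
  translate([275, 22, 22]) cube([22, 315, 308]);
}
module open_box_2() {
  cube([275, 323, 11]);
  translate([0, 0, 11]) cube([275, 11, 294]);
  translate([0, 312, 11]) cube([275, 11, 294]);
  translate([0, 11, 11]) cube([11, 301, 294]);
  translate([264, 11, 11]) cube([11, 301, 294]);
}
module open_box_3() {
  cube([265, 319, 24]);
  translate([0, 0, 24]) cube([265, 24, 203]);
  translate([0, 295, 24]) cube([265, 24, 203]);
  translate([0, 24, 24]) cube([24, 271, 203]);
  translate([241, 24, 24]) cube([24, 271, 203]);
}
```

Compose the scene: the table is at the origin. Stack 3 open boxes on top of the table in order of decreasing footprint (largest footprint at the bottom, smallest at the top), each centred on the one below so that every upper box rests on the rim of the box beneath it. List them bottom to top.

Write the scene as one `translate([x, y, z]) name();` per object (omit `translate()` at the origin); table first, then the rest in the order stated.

table();
translate([730, 145, 762]) open_box();
translate([741, 163, 1092]) open_box_2();
translate([746, 165, 1397]) open_box_3();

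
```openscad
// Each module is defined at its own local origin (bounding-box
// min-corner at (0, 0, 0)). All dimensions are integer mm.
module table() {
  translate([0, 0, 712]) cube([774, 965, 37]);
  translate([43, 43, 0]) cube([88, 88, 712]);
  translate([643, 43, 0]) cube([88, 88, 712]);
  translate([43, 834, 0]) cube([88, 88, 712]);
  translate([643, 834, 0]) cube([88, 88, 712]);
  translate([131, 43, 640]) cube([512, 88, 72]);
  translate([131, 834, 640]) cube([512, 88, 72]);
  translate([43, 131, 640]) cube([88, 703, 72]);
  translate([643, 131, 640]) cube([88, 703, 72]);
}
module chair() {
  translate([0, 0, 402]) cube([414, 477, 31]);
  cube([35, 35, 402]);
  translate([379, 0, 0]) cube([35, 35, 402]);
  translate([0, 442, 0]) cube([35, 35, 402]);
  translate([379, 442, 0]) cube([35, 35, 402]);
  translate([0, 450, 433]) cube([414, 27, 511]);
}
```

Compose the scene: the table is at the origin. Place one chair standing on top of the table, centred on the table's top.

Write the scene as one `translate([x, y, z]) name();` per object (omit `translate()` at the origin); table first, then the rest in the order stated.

table();
translate([180, 244, 749]) chair();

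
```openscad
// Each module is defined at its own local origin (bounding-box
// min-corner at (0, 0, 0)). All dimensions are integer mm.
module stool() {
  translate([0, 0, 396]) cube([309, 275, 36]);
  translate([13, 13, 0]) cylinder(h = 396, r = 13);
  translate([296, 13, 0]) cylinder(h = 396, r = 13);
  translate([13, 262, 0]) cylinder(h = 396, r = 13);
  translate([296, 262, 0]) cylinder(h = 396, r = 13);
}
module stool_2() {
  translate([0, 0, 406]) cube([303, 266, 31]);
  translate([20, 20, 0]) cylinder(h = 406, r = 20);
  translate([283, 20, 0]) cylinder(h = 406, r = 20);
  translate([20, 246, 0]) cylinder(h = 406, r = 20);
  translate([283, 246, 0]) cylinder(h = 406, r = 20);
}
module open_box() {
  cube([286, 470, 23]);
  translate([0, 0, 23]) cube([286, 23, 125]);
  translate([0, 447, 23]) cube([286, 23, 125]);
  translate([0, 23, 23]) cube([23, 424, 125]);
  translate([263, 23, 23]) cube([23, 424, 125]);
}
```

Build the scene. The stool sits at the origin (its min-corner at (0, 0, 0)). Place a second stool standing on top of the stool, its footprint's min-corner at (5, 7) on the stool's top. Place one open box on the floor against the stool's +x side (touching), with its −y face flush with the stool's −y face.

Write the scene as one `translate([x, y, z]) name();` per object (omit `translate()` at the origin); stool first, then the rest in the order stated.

stool();
translate([5, 7, 432]) stool_2();
translate([309, 0, 0]) open_box();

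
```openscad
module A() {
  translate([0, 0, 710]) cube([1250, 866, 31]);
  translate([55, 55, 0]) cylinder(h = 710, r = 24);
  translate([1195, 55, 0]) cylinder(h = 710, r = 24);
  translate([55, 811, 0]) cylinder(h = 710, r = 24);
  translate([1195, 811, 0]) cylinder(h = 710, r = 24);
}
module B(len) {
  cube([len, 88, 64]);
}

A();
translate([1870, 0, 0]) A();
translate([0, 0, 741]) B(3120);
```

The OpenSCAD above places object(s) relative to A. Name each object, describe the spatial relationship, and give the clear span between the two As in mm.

Second table starts at x = 1870; first ends at x = 1250; clear span = 1870 − 1250 = 620 mm.

A is a table. B is a beam. A beam spans the tops of two tables. The clear span between the two tables is 620 mm.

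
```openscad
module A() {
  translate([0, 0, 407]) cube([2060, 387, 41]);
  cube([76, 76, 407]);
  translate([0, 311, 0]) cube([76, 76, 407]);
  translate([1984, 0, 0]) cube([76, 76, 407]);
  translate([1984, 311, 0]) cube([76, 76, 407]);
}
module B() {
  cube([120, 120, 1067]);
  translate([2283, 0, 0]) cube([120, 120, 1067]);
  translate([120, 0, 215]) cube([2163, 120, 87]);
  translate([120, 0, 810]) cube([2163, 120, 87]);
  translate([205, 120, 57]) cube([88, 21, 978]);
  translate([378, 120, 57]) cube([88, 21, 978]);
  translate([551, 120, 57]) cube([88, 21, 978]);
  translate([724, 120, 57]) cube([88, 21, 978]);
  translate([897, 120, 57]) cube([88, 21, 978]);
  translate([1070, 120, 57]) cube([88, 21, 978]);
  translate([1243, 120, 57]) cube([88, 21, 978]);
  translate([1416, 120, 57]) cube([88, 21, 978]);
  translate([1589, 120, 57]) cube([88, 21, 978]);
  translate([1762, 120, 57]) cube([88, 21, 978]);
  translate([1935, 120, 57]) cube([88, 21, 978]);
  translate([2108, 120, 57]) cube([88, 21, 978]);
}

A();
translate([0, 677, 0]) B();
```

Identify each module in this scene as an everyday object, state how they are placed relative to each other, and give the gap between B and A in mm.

A is a bench. B is a fence section. The fence section is on the floor beside the bench on its +y side. The gap between the fence section and the bench is 290 mm.

The fence section's nearest face is 290 mm from the bench's +y face.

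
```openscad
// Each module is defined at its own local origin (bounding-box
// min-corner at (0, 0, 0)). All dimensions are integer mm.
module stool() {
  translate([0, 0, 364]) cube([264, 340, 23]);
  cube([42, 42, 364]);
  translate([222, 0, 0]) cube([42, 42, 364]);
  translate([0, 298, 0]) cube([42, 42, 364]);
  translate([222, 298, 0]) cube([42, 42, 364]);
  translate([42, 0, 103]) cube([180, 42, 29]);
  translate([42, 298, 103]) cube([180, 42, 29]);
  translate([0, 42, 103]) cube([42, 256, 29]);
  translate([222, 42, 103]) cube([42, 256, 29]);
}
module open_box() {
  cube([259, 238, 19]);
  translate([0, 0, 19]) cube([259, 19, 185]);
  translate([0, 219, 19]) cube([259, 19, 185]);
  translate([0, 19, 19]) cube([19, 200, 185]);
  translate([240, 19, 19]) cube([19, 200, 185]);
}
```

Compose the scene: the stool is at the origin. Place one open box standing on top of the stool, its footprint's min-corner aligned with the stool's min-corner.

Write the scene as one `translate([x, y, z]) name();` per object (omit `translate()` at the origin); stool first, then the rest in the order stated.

stool();
translate([0, 0, 387]) open_box();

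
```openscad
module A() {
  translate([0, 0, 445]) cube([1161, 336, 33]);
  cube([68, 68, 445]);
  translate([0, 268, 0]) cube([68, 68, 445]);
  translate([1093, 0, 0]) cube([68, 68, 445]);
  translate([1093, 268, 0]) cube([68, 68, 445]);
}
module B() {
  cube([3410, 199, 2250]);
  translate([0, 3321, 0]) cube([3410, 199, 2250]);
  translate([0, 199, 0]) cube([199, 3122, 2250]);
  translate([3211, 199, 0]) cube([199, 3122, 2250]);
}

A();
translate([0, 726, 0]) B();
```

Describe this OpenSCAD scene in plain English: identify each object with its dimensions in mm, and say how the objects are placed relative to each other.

A is a long wooden bench with a 1161 mm (x) × 336 mm (y) seat, 33 mm thick, its top surface 478 mm above the floor. Four 68 mm square legs at the seat corners, flush with the edges, run from z = 0 to the seat underside.

B is the wall frame of a small rectangular building: four walls, each 2250 mm tall and 199 mm thick, enclosing a footprint 3410 mm (x) by 3520 mm (y) outside-to-outside, with no floor or roof. The front and back walls (the −y and +y sides) span the full width; the two side walls fit between them.

The house frame is on the floor beside the bench on its +y side.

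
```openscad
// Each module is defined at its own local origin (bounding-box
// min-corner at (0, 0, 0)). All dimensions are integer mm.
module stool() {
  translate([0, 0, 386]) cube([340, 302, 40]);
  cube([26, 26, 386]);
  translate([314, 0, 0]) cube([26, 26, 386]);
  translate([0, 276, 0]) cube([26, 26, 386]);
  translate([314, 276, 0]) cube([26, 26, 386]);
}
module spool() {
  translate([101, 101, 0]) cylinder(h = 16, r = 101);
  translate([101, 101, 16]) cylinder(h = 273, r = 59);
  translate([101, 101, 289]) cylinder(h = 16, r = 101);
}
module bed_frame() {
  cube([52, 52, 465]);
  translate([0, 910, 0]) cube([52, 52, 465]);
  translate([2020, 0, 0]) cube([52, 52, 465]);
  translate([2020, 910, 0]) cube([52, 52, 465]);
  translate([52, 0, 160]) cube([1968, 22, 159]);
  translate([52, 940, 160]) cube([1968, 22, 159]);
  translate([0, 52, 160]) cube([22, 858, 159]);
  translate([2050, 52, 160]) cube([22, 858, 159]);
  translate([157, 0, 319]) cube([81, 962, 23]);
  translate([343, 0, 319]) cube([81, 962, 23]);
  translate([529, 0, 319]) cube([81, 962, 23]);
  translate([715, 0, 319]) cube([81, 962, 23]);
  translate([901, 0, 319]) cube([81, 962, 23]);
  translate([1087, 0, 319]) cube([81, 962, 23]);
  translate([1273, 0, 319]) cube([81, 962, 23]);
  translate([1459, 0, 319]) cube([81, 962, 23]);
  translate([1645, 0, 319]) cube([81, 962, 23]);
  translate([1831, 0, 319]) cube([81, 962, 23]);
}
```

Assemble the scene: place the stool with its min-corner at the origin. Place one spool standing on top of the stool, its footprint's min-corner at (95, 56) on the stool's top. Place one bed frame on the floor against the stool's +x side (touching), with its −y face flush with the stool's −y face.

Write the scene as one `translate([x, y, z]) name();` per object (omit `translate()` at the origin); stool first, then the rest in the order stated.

stool();
translate([95, 56, 426]) spool();
translate([340, 0, 0]) bed_frame();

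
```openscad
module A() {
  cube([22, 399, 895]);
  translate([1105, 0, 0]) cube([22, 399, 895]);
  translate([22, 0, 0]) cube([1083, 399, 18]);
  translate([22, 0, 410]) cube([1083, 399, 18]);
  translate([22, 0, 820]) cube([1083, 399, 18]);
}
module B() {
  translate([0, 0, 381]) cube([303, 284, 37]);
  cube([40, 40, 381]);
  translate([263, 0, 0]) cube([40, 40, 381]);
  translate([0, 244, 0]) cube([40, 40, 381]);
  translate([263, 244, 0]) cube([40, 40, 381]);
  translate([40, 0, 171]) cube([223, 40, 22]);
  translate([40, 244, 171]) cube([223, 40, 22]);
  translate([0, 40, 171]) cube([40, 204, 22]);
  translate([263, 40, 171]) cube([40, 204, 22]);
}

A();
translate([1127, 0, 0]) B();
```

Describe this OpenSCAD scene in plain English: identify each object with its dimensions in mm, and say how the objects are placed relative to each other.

A is an open bookshelf. Two side panels, each 22 mm thick, 399 mm deep and 895 mm tall, stand 1127 mm apart (outside-to-outside). Between them sit 3 shelves, each 18 mm thick and 399 mm deep, spanning the full gap between the sides. The bottom shelf rests on the floor (its underside at z = 0) and the clear gap between one shelf's top and the next shelf's underside is 392 mm.

B is a simple wooden stool: a rectangular seat 303 mm (x) by 284 mm (y), 37 mm thick, top face at z = 418 mm, on four square legs, each 40×40 mm in cross-section. The legs rest on z = 0, each flush with a corner of the seat. Four stretchers, 40 mm wide and 22 mm tall, connect adjacent legs with their undersides at z = 171 mm, each running between the inner faces of the legs it joins and aligned with the legs' outer faces on the other axis.

The stool is against the bookshelf's +x side, with their −y faces flush.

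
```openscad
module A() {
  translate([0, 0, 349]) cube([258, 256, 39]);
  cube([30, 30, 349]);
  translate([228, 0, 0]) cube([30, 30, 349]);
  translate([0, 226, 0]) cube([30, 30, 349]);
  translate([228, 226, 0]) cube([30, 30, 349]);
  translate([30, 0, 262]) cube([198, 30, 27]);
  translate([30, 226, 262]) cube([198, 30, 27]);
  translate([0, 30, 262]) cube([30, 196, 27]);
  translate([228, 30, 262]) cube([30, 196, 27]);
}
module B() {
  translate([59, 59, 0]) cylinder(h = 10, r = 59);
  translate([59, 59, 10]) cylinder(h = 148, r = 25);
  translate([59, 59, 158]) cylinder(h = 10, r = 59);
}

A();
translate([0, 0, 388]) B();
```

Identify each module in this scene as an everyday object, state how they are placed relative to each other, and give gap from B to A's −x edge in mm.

The spool's min-x is at 0; the stool's min-x is 0; gap = 0 mm.

A is a stool. B is a spool. The spool is on top of the stool. The gap from the spool to the stool's −x edge is 0 mm.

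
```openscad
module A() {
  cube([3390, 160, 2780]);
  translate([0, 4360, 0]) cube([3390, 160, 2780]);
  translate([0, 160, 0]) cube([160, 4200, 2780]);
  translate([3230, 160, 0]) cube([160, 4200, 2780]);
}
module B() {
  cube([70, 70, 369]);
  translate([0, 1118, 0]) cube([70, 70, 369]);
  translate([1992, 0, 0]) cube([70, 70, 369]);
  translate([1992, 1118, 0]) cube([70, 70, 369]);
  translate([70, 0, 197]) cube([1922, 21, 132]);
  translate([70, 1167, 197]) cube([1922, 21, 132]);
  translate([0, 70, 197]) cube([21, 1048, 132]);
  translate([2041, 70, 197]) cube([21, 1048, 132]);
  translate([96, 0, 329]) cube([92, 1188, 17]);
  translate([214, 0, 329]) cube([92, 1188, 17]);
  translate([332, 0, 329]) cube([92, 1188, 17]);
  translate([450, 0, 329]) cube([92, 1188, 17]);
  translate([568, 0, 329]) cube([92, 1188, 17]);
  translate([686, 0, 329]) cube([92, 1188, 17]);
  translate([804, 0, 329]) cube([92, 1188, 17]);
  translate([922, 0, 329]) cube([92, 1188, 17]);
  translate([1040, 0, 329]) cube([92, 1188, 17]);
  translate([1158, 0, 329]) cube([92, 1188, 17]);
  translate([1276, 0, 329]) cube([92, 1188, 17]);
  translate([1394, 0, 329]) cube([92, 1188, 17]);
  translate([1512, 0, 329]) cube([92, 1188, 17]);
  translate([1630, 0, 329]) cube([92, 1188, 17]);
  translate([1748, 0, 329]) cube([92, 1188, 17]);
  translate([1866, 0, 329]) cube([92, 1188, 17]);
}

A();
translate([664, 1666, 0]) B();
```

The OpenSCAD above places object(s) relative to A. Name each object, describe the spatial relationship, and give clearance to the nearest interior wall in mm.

A is a house frame. B is a bed frame. The bed frame sits inside the house frame, centred. The clearance to the nearest interior wall is 504 mm.

Clearances: x = 504, y = 1506; minimum 504 mm.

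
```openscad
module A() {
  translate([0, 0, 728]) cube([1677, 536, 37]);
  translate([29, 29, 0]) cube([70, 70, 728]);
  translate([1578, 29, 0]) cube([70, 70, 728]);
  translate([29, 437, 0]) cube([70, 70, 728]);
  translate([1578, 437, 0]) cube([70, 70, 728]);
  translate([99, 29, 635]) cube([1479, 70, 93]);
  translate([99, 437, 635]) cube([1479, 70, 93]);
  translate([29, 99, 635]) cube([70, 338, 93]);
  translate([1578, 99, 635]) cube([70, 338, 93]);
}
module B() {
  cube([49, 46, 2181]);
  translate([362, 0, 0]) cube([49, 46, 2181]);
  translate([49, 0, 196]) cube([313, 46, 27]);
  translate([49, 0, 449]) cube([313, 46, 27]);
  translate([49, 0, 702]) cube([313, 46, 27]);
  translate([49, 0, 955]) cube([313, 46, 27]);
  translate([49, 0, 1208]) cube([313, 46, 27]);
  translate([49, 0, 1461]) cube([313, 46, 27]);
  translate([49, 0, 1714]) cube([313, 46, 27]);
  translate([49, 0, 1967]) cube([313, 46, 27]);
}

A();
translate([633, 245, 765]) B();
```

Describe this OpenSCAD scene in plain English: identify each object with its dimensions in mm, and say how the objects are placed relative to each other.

A is a table: top 1677 mm (x) × 536 mm (y), 37 mm thick, upper face at z = 765 mm, on four 70×70 mm square legs, each inset 29 mm from the nearest pair of top edges, running from z = 0 to the bottom of the top. Four apron rails, 70 mm thick and 93 mm tall, run between adjacent legs with their top edges flush with the underside of the top and their outer faces flush with the legs' outer faces.

B is a straight ladder. Two 49×46 mm vertical rails, 2181 mm tall, stand 411 mm apart (outside-to-outside) with their front faces coplanar on the −y side. 8 rungs, each 46 mm deep and 27 mm tall, span between the inner faces of the rails, front faces flush with the rails. The lowest rung's underside is at z = 196 mm and rungs are spaced 253 mm apart (underside to underside).

The ladder is on top of the table, centred.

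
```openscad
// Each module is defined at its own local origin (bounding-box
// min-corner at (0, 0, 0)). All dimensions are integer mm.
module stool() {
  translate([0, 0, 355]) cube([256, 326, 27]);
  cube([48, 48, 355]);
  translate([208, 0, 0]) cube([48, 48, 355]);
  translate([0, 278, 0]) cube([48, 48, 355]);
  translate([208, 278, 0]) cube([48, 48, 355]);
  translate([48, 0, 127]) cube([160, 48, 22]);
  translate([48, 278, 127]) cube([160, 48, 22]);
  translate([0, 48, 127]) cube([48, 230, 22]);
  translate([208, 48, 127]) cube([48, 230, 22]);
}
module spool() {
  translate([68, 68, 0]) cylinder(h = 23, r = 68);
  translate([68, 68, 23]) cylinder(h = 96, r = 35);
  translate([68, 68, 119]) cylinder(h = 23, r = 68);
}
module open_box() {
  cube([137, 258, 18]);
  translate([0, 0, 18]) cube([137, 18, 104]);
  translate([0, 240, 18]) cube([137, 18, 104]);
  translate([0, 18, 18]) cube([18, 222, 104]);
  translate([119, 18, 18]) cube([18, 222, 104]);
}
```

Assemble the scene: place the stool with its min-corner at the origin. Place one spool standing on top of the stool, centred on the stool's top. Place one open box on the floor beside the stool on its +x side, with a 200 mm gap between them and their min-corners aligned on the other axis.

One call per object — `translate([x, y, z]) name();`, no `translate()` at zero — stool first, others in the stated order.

stool();
translate([60, 95, 382]) spool();
translate([456, 0, 0]) open_box();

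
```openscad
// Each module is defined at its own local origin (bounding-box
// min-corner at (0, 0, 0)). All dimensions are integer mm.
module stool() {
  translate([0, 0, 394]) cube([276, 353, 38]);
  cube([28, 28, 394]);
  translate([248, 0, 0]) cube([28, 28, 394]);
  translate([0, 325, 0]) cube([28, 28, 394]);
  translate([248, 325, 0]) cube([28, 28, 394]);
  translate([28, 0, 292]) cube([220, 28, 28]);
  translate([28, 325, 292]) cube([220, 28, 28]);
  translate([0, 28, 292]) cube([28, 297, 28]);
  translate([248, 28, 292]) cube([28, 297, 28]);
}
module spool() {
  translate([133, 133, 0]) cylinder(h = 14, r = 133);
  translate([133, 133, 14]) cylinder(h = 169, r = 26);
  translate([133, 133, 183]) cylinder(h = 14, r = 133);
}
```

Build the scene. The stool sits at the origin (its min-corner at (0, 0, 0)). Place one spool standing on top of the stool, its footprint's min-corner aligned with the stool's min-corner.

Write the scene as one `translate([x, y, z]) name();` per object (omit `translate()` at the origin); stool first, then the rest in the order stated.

stool();
translate([0, 0, 432]) spool();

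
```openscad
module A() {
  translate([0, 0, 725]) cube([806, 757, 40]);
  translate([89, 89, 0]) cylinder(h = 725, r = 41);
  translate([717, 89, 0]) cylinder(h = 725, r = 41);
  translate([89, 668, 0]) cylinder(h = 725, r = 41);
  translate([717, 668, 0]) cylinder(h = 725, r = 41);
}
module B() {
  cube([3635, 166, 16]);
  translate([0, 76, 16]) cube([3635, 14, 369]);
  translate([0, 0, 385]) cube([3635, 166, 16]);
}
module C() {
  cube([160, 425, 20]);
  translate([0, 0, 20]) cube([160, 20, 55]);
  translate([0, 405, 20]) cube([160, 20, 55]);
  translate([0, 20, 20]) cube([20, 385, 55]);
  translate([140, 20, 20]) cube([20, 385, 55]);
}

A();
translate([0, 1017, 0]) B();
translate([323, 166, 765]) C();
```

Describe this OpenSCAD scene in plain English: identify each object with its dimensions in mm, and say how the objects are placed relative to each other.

A is a table with a 806×757 mm rectangular top, 40 mm thick, top surface at z = 765 mm, supported by four round legs of 82 mm diameter, each leg's bounding box inset 48 mm from the nearest pair of top edges, running from the floor.

B is an I-beam lying along x, 3635 mm long. Overall section height 401 mm. Two flanges 166 mm wide (y) and 16 mm thick, one on the floor and one at the top; a web 14 mm thick runs between them, centred on the flange width.

C is an open storage box with external size 160×425×75 mm and wall thickness 20 mm (the base is also 20 mm thick). The base covers the whole footprint; the four walls stand on the base, with the y-facing walls full-width and the x-facing walls fitting between their inner faces.

The I-beam is on the floor beside the table on its +y side. The open box is on top of the table, centred.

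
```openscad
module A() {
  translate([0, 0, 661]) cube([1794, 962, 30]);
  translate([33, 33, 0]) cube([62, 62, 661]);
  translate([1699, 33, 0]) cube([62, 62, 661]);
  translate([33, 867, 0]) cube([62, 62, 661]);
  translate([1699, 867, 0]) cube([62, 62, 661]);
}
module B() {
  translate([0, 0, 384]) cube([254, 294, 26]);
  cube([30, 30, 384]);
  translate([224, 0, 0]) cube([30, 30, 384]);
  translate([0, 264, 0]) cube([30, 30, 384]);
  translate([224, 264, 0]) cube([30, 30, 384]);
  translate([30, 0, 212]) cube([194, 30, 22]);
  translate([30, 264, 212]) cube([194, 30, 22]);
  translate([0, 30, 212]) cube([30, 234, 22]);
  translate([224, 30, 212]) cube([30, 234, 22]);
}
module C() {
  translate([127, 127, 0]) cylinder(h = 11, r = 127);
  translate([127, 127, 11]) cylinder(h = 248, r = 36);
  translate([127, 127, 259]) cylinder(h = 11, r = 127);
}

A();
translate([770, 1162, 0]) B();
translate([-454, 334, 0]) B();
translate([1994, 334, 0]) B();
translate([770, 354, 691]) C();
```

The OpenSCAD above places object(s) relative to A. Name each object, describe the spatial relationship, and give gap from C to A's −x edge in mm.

A is a table. B is a stool. C is a spool. Three stools sit around the table at the +y, −x, +x sides. The spool is on top of the table, centred. The gap from the spool to the table's −x edge is 770 mm.

The spool's min-x is at 770; the table's min-x is 0; gap = 770 mm.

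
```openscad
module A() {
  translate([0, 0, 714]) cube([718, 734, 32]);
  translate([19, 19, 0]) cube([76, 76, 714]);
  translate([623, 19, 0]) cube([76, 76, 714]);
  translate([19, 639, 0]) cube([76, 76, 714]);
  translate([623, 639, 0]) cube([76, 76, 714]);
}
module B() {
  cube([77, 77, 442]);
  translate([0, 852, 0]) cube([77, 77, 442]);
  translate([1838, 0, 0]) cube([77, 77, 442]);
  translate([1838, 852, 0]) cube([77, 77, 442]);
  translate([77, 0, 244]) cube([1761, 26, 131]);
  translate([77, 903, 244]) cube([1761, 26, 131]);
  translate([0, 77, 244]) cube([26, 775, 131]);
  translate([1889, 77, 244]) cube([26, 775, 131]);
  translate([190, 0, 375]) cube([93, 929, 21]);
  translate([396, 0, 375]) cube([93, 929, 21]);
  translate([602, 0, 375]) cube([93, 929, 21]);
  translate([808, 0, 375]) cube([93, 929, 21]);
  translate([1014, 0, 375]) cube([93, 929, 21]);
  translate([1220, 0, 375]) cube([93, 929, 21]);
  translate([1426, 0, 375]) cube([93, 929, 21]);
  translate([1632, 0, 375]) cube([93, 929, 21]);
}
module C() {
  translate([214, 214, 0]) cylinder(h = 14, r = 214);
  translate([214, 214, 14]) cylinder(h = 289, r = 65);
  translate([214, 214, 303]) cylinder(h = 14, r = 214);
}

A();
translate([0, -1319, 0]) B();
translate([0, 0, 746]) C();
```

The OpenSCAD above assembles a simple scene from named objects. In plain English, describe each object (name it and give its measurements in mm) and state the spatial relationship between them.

A is a rectangular dining table. The top is 718×734×32 mm with its upper surface at z = 746 mm. It stands on four 76×76 mm square legs, each inset 19 mm from the nearest pair of top edges, running from the floor to the underside of the top.

B is a bed frame 1915 mm long (x) by 929 mm wide (y). Four 77×77 mm corner posts, 442 mm tall, at the corners of the footprint. Four rails of 26 mm thickness and 131 mm height run between adjacent posts with their undersides at z = 244 mm, their outer faces flush with the outside of the frame (the two x-running rails run between the posts' inner faces; the two y-running rails run between the posts' inner faces). 8 slats, each 93 mm wide (x) and 21 mm thick, lie across the top of the two x-running rails, running the full 929 mm width of the frame in y; the slats are evenly spaced along x between the inner faces of the end posts with equal gaps (rounded down to the nearest mm) at the −x end and between each pair — any rounding remainder accumulates at the +x end.

C is a spool: two coaxial disc flanges of radius 214 mm and thickness 14 mm, joined by a core cylinder of radius 65 mm and height 289 mm. The lower flange rests on z = 0 and the three cylinders share a vertical axis.

The bed frame is on the floor beside the table on its −y side. The spool is on top of the table.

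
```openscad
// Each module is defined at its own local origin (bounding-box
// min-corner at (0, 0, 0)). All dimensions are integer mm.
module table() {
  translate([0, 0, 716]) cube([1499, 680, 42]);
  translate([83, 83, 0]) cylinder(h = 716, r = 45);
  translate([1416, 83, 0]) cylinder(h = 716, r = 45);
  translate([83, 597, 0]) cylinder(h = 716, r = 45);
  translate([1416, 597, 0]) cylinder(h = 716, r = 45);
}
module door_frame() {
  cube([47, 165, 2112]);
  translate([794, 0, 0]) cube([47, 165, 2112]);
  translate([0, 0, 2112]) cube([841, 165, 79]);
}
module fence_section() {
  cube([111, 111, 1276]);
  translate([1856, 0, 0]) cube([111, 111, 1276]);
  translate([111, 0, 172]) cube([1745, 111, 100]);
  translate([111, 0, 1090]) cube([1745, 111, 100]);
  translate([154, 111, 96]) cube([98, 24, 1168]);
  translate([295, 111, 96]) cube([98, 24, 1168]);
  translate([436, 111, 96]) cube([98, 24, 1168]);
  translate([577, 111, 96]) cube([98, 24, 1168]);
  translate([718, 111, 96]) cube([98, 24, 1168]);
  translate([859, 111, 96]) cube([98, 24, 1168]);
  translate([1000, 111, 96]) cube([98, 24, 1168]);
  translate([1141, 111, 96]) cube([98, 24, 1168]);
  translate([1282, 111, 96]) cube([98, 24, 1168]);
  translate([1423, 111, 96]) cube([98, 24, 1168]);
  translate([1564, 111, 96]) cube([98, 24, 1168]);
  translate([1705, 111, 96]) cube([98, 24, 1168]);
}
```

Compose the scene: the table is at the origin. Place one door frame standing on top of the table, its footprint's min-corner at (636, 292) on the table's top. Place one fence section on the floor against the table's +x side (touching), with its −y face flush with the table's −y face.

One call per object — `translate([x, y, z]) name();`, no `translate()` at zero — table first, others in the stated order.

table();
translate([636, 292, 758]) door_frame();
translate([1499, 0, 0]) fence_section();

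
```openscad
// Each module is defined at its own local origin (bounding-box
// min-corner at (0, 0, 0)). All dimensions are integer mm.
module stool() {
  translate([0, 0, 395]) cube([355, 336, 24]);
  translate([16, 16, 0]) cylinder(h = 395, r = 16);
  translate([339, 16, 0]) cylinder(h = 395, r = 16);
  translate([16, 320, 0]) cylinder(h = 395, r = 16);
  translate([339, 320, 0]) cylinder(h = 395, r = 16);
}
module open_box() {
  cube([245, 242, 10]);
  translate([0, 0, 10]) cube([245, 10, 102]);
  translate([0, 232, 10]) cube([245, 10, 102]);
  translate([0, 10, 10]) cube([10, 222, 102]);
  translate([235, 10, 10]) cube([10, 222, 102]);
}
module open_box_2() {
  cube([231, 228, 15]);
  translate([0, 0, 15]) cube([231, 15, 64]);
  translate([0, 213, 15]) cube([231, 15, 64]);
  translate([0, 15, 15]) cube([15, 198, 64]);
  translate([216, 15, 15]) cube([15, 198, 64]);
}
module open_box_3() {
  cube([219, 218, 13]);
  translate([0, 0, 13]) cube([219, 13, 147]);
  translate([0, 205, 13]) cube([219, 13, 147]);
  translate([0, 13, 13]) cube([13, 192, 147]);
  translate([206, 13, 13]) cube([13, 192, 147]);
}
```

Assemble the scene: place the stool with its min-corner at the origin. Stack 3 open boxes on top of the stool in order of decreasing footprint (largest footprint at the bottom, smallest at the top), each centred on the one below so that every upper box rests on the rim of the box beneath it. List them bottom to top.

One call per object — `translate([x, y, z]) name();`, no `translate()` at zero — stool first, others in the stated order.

stool();
translate([55, 47, 419]) open_box();
translate([62, 54, 531]) open_box_2();
translate([68, 59, 610]) open_box_3();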